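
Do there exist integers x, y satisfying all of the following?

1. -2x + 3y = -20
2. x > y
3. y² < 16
Yes

Take x = 10, y = 0. Substituting into each constraint:
  (1) -2(10) + 3(0) = -20 ✓
  (2) 10 > 0 ✓
  (3) y² = (0)² = 0, and 0 < 16 ✓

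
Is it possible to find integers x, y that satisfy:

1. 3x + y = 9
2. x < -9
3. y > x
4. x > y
No

A contradictory subset is {y > x, x > y}. No integer assignment can satisfy these jointly:

  - y > x: bounds one variable relative to another variable
  - x > y: bounds one variable relative to another variable

Direct contradiction: y > x and x > y cannot both hold.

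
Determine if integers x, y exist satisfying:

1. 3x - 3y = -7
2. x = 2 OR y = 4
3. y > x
No

Even the single constraint (3x - 3y = -7) is infeasible over the integers.

  - 3x - 3y = -7: every term on the left is divisible by 3, so the LHS ≡ 0 (mod 3), but the RHS -7 is not — no integer solution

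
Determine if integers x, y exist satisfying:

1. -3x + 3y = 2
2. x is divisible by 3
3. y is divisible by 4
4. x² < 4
No

Even the single constraint (-3x + 3y = 2) is infeasible over the integers.

  - -3x + 3y = 2: every term on the left is divisible by 3, so the LHS ≡ 0 (mod 3), but the RHS 2 is not — no integer solution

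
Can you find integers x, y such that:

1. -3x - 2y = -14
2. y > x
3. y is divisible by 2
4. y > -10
Yes

Take x = 2, y = 4. Substituting into each constraint:
  (1) -3(2) - 2(4) = -14 ✓
  (2) 4 > 2 ✓
  (3) 4 = 2 × 2, remainder 0 ✓
  (4) 4 > -10 ✓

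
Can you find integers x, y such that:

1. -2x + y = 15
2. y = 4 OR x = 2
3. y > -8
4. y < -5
No

A contradictory subset is {-2x + y = 15, y = 4 OR x = 2, y < -5}. No integer assignment can satisfy these jointly:

  - -2x + y = 15: is a linear equation tying the variables together
  - y = 4 OR x = 2: forces a choice: either y = 4 or x = 2
  - y < -5: bounds one variable relative to a constant

Split on the disjunction (y = 4 OR x = 2):
  • If y = 4: this contradicts the bound y ≤ -6.
  • If x = 2: the equation forces y = 19, which contradicts the bound y ≤ -6.
Both branches are infeasible, so the system has no integer solution.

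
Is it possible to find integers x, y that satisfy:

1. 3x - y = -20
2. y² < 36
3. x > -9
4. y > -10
Yes

Take x = -5, y = 5. Substituting into each constraint:
  (1) 3(-5) + (-5) = -20 ✓
  (2) y² = (5)² = 25, and 25 < 36 ✓
  (3) -5 > -9 ✓
  (4) 5 > -10 ✓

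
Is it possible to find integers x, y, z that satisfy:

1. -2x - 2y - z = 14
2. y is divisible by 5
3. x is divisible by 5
Yes

Take x = 0, y = 0, z = -14. Substituting into each constraint:
  (1) -2(0) - 2(0) + 14 = 14 ✓
  (2) 0 = 5 × 0, remainder 0 ✓
  (3) 0 = 5 × 0, remainder 0 ✓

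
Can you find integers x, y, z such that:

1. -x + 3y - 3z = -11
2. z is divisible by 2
Yes

Take x = 11, y = 0, z = 0. Substituting into each constraint:
  (1) (-11) + 3(0) - 3(0) = -11 ✓
  (2) 0 = 2 × 0, remainder 0 ✓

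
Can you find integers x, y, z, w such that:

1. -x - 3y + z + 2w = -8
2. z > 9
Yes

Take x = 0, y = 0, z = 10, w = -9. Substituting into each constraint:
  (1) 0 - 3(0) + 10 + 2(-9) = -8 ✓
  (2) 10 > 9 ✓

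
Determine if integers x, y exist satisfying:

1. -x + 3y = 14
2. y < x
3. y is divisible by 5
Yes

Take x = 16, y = 10. Substituting into each constraint:
  (1) (-16) + 3(10) = 14 ✓
  (2) 10 < 16 ✓
  (3) 10 = 5 × 2, remainder 0 ✓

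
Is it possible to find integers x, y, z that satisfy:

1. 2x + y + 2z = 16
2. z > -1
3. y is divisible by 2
Yes

Take x = 8, y = 0, z = 0. Substituting into each constraint:
  (1) 2(8) + 0 + 2(0) = 16 ✓
  (2) 0 > -1 ✓
  (3) 0 = 2 × 0, remainder 0 ✓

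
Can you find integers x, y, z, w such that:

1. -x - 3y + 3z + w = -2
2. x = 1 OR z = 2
Yes

Take x = 1, y = 0, z = 3, w = -10. Substituting into each constraint:
  (1) (-1) - 3(0) + 3(3) + (-10) = -2 ✓
  (2) x = 1, target 1 ✓ (first branch holds)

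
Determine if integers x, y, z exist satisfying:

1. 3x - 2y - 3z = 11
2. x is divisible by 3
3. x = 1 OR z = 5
Yes

Take x = 0, y = -13, z = 5. Substituting into each constraint:
  (1) 3(0) - 2(-13) - 3(5) = 11 ✓
  (2) 0 = 3 × 0, remainder 0 ✓
  (3) z = 5, target 5 ✓ (second branch holds)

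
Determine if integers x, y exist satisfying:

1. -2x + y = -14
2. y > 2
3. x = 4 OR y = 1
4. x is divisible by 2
No

A contradictory subset is {-2x + y = -14, y > 2, x = 4 OR y = 1}. No integer assignment can satisfy these jointly:

  - -2x + y = -14: is a linear equation tying the variables together
  - y > 2: bounds one variable relative to a constant
  - x = 4 OR y = 1: forces a choice: either x = 4 or y = 1

Split on the disjunction (x = 4 OR y = 1):
  • If x = 4: the equation forces y = -6, which contradicts the bound y ≥ 3.
  • If y = 1: this contradicts the bound y ≥ 3.
Both branches are infeasible, so the system has no integer solution.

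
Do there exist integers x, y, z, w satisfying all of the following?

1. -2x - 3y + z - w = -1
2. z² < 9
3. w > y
Yes

Take x = 0, y = 0, z = 0, w = 1. Substituting into each constraint:
  (1) -2(0) - 3(0) + 0 + (-1) = -1 ✓
  (2) z² = (0)² = 0, and 0 < 9 ✓
  (3) 1 > 0 ✓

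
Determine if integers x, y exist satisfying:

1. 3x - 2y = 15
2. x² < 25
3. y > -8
Yes

Take x = 1, y = -6. Substituting into each constraint:
  (1) 3(1) - 2(-6) = 15 ✓
  (2) x² = (1)² = 1, and 1 < 25 ✓
  (3) -6 > -8 ✓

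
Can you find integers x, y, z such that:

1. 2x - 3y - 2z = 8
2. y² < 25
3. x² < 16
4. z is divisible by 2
Yes

Take x = 1, y = -2, z = 0. Substituting into each constraint:
  (1) 2(1) - 3(-2) - 2(0) = 8 ✓
  (2) y² = (-2)² = 4, and 4 < 25 ✓
  (3) x² = (1)² = 1, and 1 < 16 ✓
  (4) 0 = 2 × 0, remainder 0 ✓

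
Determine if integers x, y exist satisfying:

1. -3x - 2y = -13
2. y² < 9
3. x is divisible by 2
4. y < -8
No

A contradictory subset is {-3x - 2y = -13, x is divisible by 2}. No integer assignment can satisfy these jointly:

  - -3x - 2y = -13: is a linear equation tying the variables together
  - x is divisible by 2: restricts x to multiples of 2

Modular obstruction: writing x = 2x', every remaining term of the linear equation is divisible by 2, so the left side is ≡ 0 (mod 2); but the right side -13 ≡ 1 (mod 2). No integers can satisfy it.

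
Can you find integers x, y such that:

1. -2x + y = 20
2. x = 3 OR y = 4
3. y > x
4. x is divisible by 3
Yes

Take x = 3, y = 26. Substituting into each constraint:
  (1) -2(3) + 26 = 20 ✓
  (2) x = 3, target 3 ✓ (first branch holds)
  (3) 26 > 3 ✓
  (4) 3 = 3 × 1, remainder 0 ✓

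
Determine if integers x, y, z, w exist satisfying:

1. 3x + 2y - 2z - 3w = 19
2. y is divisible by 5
Yes

Take x = 0, y = 0, z = 1, w = -7. Substituting into each constraint:
  (1) 3(0) + 2(0) - 2(1) - 3(-7) = 19 ✓
  (2) 0 = 5 × 0, remainder 0 ✓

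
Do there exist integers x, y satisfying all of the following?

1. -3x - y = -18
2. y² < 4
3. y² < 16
Yes

Take x = 6, y = 0. Substituting into each constraint:
  (1) -3(6) + 0 = -18 ✓
  (2) y² = (0)² = 0, and 0 < 4 ✓
  (3) y² = (0)² = 0, and 0 < 16 ✓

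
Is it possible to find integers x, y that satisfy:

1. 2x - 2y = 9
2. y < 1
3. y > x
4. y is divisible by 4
No

Even the single constraint (2x - 2y = 9) is infeasible over the integers.

  - 2x - 2y = 9: every term on the left is divisible by 2, so the LHS ≡ 0 (mod 2), but the RHS 9 is not — no integer solution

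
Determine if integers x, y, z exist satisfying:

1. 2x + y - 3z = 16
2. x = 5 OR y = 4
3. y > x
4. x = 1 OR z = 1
Yes

Take x = 5, y = 9, z = 1. Substituting into each constraint:
  (1) 2(5) + 9 - 3(1) = 16 ✓
  (2) x = 5, target 5 ✓ (first branch holds)
  (3) 9 > 5 ✓
  (4) z = 1, target 1 ✓ (second branch holds)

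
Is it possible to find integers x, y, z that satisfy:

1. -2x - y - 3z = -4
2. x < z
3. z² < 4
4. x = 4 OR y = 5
Yes

Take x = -2, y = 5, z = 1. Substituting into each constraint:
  (1) -2(-2) + (-5) - 3(1) = -4 ✓
  (2) -2 < 1 ✓
  (3) z² = (1)² = 1, and 1 < 4 ✓
  (4) y = 5, target 5 ✓ (second branch holds)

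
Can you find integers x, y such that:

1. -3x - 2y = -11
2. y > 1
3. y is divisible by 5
Yes

Take x = -3, y = 10. Substituting into each constraint:
  (1) -3(-3) - 2(10) = -11 ✓
  (2) 10 > 1 ✓
  (3) 10 = 5 × 2, remainder 0 ✓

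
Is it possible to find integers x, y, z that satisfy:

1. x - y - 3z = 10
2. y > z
Yes

Take x = 11, y = 1, z = 0. Substituting into each constraint:
  (1) 11 + (-1) - 3(0) = 10 ✓
  (2) 1 > 0 ✓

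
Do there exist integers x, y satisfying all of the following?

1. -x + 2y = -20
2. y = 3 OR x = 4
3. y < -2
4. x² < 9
No

A contradictory subset is {y = 3 OR x = 4, y < -2, x² < 9}. No integer assignment can satisfy these jointly:

  - y = 3 OR x = 4: forces a choice: either y = 3 or x = 4
  - y < -2: bounds one variable relative to a constant
  - x² < 9: restricts x to |x| ≤ 2

Split on the disjunction (y = 3 OR x = 4):
  • If y = 3: this contradicts the bound y ≤ -3.
  • If x = 4: this contradicts x² < 9, which requires |x| ≤ 2.
Both branches are infeasible, so the system has no integer solution.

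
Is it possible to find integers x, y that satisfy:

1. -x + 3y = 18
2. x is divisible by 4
Yes

Take x = 0, y = 6. Substituting into each constraint:
  (1) 0 + 3(6) = 18 ✓
  (2) 0 = 4 × 0, remainder 0 ✓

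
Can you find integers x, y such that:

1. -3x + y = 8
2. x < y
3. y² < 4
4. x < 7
Yes

Take x = -3, y = -1. Substituting into each constraint:
  (1) -3(-3) + (-1) = 8 ✓
  (2) -3 < -1 ✓
  (3) y² = (-1)² = 1, and 1 < 4 ✓
  (4) -3 < 7 ✓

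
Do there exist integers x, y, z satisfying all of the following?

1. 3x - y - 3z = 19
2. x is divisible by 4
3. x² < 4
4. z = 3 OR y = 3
Yes

Take x = 0, y = -28, z = 3. Substituting into each constraint:
  (1) 3(0) + 28 - 3(3) = 19 ✓
  (2) 0 = 4 × 0, remainder 0 ✓
  (3) x² = (0)² = 0, and 0 < 4 ✓
  (4) z = 3, target 3 ✓ (first branch holds)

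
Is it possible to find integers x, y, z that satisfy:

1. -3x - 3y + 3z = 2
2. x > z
No

Even the single constraint (-3x - 3y + 3z = 2) is infeasible over the integers.

  - -3x - 3y + 3z = 2: every term on the left is divisible by 3, so the LHS ≡ 0 (mod 3), but the RHS 2 is not — no integer solution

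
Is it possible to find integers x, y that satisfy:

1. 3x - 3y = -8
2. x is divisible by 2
No

Even the single constraint (3x - 3y = -8) is infeasible over the integers.

  - 3x - 3y = -8: every term on the left is divisible by 3, so the LHS ≡ 0 (mod 3), but the RHS -8 is not — no integer solution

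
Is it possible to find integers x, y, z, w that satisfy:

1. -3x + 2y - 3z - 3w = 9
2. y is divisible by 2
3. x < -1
Yes

Take x = -3, y = 0, z = 0, w = 0. Substituting into each constraint:
  (1) -3(-3) + 2(0) - 3(0) - 3(0) = 9 ✓
  (2) 0 = 2 × 0, remainder 0 ✓
  (3) -3 < -1 ✓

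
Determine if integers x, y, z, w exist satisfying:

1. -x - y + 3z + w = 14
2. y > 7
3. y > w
Yes

Take x = -22, y = 8, z = 0, w = 0. Substituting into each constraint:
  (1) 22 + (-8) + 3(0) + 0 = 14 ✓
  (2) 8 > 7 ✓
  (3) 8 > 0 ✓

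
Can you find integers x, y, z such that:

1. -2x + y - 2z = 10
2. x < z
Yes

Take x = -1, y = 8, z = 0. Substituting into each constraint:
  (1) -2(-1) + 8 - 2(0) = 10 ✓
  (2) -1 < 0 ✓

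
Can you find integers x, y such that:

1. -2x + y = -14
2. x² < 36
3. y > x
No

The full constraint system is jointly infeasible over the integers. Each constraint and what it forces:

  - -2x + y = -14: is a linear equation tying the variables together
  - x² < 36: restricts x to |x| ≤ 5
  - y > x: bounds one variable relative to another variable

The bounds confine x to {-5, -4, -3, -2, -1, 0, 1, 2, 3, 4, 5}. For each value, substitute into the equation:
  • x = -5: the equation forces y = -24, but y > x fails since -24 ≤ -5.
  • x = -4: the equation forces y = -22, but y > x fails since -22 ≤ -4.
  • x = -3: the equation forces y = -20, but y > x fails since -20 ≤ -3.
  • x = -2: the equation forces y = -18, but y > x fails since -18 ≤ -2.
  • x = -1: the equation forces y = -16, but y > x fails since -16 ≤ -1.
  • x = 0: the equation forces y = -14, but y > x fails since -14 ≤ 0.
  • x = 1: the equation forces y = -12, but y > x fails since -12 ≤ 1.
  • x = 2: the equation forces y = -10, but y > x fails since -10 ≤ 2.
  • x = 3: the equation forces y = -8, but y > x fails since -8 ≤ 3.
  • x = 4: the equation forces y = -6, but y > x fails since -6 ≤ 4.
  • x = 5: the equation forces y = -4, but y > x fails since -4 ≤ 5.
Every case fails, so no integer solution exists.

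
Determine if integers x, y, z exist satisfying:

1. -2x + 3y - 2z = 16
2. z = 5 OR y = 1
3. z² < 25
No

The full constraint system is jointly infeasible over the integers. Each constraint and what it forces:

  - -2x + 3y - 2z = 16: is a linear equation tying the variables together
  - z = 5 OR y = 1: forces a choice: either z = 5 or y = 1
  - z² < 25: restricts z to |z| ≤ 4

Split on the disjunction (z = 5 OR y = 1):
  • If z = 5: this contradicts z² < 25, which requires |z| ≤ 4.
  • If y = 1: with y = 1, every remaining term of the linear equation is divisible by 2, so the left side is ≡ 0 (mod 2); but the right side 13 ≡ 1 (mod 2). No integers can satisfy it.
Both branches are infeasible, so the system has no integer solution.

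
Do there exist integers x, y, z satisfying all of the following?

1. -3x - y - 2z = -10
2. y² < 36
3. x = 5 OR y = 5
Yes

Take x = 5, y = 3, z = -4. Substituting into each constraint:
  (1) -3(5) + (-3) - 2(-4) = -10 ✓
  (2) y² = (3)² = 9, and 9 < 36 ✓
  (3) x = 5, target 5 ✓ (first branch holds)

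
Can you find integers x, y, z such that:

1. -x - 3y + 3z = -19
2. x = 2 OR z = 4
Yes

Take x = 1, y = 10, z = 4. Substituting into each constraint:
  (1) (-1) - 3(10) + 3(4) = -19 ✓
  (2) z = 4, target 4 ✓ (second branch holds)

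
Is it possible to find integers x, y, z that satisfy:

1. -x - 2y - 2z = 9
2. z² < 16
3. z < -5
No

A contradictory subset is {z² < 16, z < -5}. No integer assignment can satisfy these jointly:

  - z² < 16: restricts z to |z| ≤ 3
  - z < -5: bounds one variable relative to a constant

Direct contradiction: the bounds on z require z ≥ -3 and z ≤ -6 simultaneously, which is empty.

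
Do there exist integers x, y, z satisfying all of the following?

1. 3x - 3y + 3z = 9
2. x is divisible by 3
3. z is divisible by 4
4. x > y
Yes

Take x = 0, y = -3, z = 0. Substituting into each constraint:
  (1) 3(0) - 3(-3) + 3(0) = 9 ✓
  (2) 0 = 3 × 0, remainder 0 ✓
  (3) 0 = 4 × 0, remainder 0 ✓
  (4) 0 > -3 ✓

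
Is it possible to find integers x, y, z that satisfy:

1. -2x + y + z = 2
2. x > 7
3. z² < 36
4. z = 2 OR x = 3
Yes

Take x = 8, y = 16, z = 2. Substituting into each constraint:
  (1) -2(8) + 16 + 2 = 2 ✓
  (2) 8 > 7 ✓
  (3) z² = (2)² = 4, and 4 < 36 ✓
  (4) z = 2, target 2 ✓ (first branch holds)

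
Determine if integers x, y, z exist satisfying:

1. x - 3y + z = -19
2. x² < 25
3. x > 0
Yes

Take x = 1, y = 0, z = -20. Substituting into each constraint:
  (1) 1 - 3(0) + (-20) = -19 ✓
  (2) x² = (1)² = 1, and 1 < 25 ✓
  (3) 1 > 0 ✓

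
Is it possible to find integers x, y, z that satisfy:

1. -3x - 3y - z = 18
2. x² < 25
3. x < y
Yes

Take x = 0, y = 1, z = -21. Substituting into each constraint:
  (1) -3(0) - 3(1) + 21 = 18 ✓
  (2) x² = (0)² = 0, and 0 < 25 ✓
  (3) 0 < 1 ✓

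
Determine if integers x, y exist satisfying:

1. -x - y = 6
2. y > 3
Yes

Take x = -10, y = 4. Substituting into each constraint:
  (1) 10 + (-4) = 6 ✓
  (2) 4 > 3 ✓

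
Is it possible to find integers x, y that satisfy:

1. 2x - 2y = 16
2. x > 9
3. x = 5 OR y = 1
No

The full constraint system is jointly infeasible over the integers. Each constraint and what it forces:

  - 2x - 2y = 16: is a linear equation tying the variables together
  - x > 9: bounds one variable relative to a constant
  - x = 5 OR y = 1: forces a choice: either x = 5 or y = 1

Split on the disjunction (x = 5 OR y = 1):
  • If x = 5: this contradicts the bound x ≥ 10.
  • If y = 1: the equation forces x = 9, which contradicts the bound x ≥ 10.
Both branches are infeasible, so the system has no integer solution.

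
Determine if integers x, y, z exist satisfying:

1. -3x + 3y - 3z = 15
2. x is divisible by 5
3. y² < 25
Yes

Take x = 0, y = 0, z = -5. Substituting into each constraint:
  (1) -3(0) + 3(0) - 3(-5) = 15 ✓
  (2) 0 = 5 × 0, remainder 0 ✓
  (3) y² = (0)² = 0, and 0 < 25 ✓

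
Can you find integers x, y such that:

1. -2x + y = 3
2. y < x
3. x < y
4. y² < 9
No

A contradictory subset is {y < x, x < y}. No integer assignment can satisfy these jointly:

  - y < x: bounds one variable relative to another variable
  - x < y: bounds one variable relative to another variable

Direct contradiction: x > y and y > x cannot both hold.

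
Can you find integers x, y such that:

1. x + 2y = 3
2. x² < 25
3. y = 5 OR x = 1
Yes

Take x = 1, y = 1. Substituting into each constraint:
  (1) 1 + 2(1) = 3 ✓
  (2) x² = (1)² = 1, and 1 < 25 ✓
  (3) x = 1, target 1 ✓ (second branch holds)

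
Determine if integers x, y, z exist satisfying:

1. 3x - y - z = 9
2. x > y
Yes

Take x = 1, y = 0, z = -6. Substituting into each constraint:
  (1) 3(1) + 0 + 6 = 9 ✓
  (2) 1 > 0 ✓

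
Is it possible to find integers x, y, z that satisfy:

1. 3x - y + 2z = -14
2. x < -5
Yes

Take x = -6, y = 0, z = 2. Substituting into each constraint:
  (1) 3(-6) + 0 + 2(2) = -14 ✓
  (2) -6 < -5 ✓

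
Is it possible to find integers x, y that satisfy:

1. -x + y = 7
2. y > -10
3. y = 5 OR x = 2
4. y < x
No

A contradictory subset is {-x + y = 7, y < x}. No integer assignment can satisfy these jointly:

  - -x + y = 7: is a linear equation tying the variables together
  - y < x: bounds one variable relative to another variable

From the equation, x − y = -7, i.e. x − y = -7; but x > y requires x − y ≥ 1. Contradiction.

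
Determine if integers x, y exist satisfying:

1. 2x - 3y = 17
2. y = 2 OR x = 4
Yes

Take x = 4, y = -3. Substituting into each constraint:
  (1) 2(4) - 3(-3) = 17 ✓
  (2) x = 4, target 4 ✓ (second branch holds)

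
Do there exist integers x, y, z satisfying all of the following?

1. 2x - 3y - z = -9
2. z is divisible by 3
Yes

Take x = 0, y = 3, z = 0. Substituting into each constraint:
  (1) 2(0) - 3(3) + 0 = -9 ✓
  (2) 0 = 3 × 0, remainder 0 ✓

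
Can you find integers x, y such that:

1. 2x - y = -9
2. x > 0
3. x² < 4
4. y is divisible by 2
No

A contradictory subset is {2x - y = -9, y is divisible by 2}. No integer assignment can satisfy these jointly:

  - 2x - y = -9: is a linear equation tying the variables together
  - y is divisible by 2: restricts y to multiples of 2

Modular obstruction: writing y = 2y', every remaining term of the linear equation is divisible by 2, so the left side is ≡ 0 (mod 2); but the right side -9 ≡ 1 (mod 2). No integers can satisfy it.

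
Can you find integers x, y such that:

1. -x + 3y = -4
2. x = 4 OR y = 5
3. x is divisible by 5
No

The full constraint system is jointly infeasible over the integers. Each constraint and what it forces:

  - -x + 3y = -4: is a linear equation tying the variables together
  - x = 4 OR y = 5: forces a choice: either x = 4 or y = 5
  - x is divisible by 5: restricts x to multiples of 5

Split on the disjunction (x = 4 OR y = 5):
  • If x = 4: this contradicts the divisibility constraint — 4 is not a multiple of 5.
  • If y = 5: with y = 5, writing x = 5x', every remaining term of the linear equation is divisible by 5, so the left side is ≡ 0 (mod 5); but the right side -19 ≡ 1 (mod 5). No integers can satisfy it.
Both branches are infeasible, so the system has no integer solution.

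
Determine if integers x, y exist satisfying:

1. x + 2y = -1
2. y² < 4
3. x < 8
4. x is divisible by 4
No

A contradictory subset is {x + 2y = -1, x is divisible by 4}. No integer assignment can satisfy these jointly:

  - x + 2y = -1: is a linear equation tying the variables together
  - x is divisible by 4: restricts x to multiples of 4

Modular obstruction: writing x = 4x', every remaining term of the linear equation is divisible by 2, so the left side is ≡ 0 (mod 2); but the right side -1 ≡ 1 (mod 2). No integers can satisfy it.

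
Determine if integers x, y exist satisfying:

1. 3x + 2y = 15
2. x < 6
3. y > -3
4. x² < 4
Yes

Take x = -1, y = 9. Substituting into each constraint:
  (1) 3(-1) + 2(9) = 15 ✓
  (2) -1 < 6 ✓
  (3) 9 > -3 ✓
  (4) x² = (-1)² = 1, and 1 < 4 ✓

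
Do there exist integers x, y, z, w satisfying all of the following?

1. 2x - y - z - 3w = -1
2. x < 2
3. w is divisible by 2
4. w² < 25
Yes

Take x = 0, y = 1, z = 0, w = 0. Substituting into each constraint:
  (1) 2(0) + (-1) + 0 - 3(0) = -1 ✓
  (2) 0 < 2 ✓
  (3) 0 = 2 × 0, remainder 0 ✓
  (4) w² = (0)² = 0, and 0 < 25 ✓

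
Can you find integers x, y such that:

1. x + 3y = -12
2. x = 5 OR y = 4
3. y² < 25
Yes

Take x = -24, y = 4. Substituting into each constraint:
  (1) (-24) + 3(4) = -12 ✓
  (2) y = 4, target 4 ✓ (second branch holds)
  (3) y² = (4)² = 16, and 16 < 25 ✓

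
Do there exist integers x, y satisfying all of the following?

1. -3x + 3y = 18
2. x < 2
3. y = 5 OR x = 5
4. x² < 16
Yes

Take x = -1, y = 5. Substituting into each constraint:
  (1) -3(-1) + 3(5) = 18 ✓
  (2) -1 < 2 ✓
  (3) y = 5, target 5 ✓ (first branch holds)
  (4) x² = (-1)² = 1, and 1 < 16 ✓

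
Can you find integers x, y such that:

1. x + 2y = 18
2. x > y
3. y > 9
No

The full constraint system is jointly infeasible over the integers. Each constraint and what it forces:

  - x + 2y = 18: is a linear equation tying the variables together
  - x > y: bounds one variable relative to another variable
  - y > 9: bounds one variable relative to a constant

Propagating the comparison: x > y and y ≥ 10 give x ≥ 11. Range argument: with x ∈ [11, ∞], y ∈ [10, ∞], the left side of the equation is at least 31, but the right side is 18 < 31. No integer solution exists.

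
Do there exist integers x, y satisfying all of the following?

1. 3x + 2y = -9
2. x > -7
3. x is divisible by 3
Yes

Take x = -3, y = 0. Substituting into each constraint:
  (1) 3(-3) + 2(0) = -9 ✓
  (2) -3 > -7 ✓
  (3) -3 = 3 × -1, remainder 0 ✓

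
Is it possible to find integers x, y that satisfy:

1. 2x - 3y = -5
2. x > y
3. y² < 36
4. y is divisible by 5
No

A contradictory subset is {2x - 3y = -5, x > y, y² < 36}. No integer assignment can satisfy these jointly:

  - 2x - 3y = -5: is a linear equation tying the variables together
  - x > y: bounds one variable relative to another variable
  - y² < 36: restricts y to |y| ≤ 5

The bounds confine y to {-5, -4, -3, -2, -1, 0, 1, 2, 3, 4, 5}. For each value, substitute into the equation:
  • y = -5: the equation forces x = -10, but x > y fails since -10 ≤ -5.
  • y = -4: the equation gives 2x = -17, so x would not be an integer.
  • y = -3: the equation forces x = -7, but x > y fails since -7 ≤ -3.
  • y = -2: the equation gives 2x = -11, so x would not be an integer.
  • y = -1: the equation forces x = -4, but x > y fails since -4 ≤ -1.
  • y = 0: the equation gives 2x = -5, so x would not be an integer.
  • y = 1: the equation forces x = -1, but x > y fails since -1 ≤ 1.
  • y = 2: the equation gives 2x = 1, so x would not be an integer.
  • y = 3: the equation forces x = 2, but x > y fails since 2 ≤ 3.
  • y = 4: the equation gives 2x = 7, so x would not be an integer.
  • y = 5: the equation forces x = 5, but x > y fails since 5 ≤ 5.
Every case fails, so no integer solution exists.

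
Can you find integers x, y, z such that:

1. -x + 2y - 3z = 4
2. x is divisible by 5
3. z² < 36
Yes

Take x = 0, y = 2, z = 0. Substituting into each constraint:
  (1) 0 + 2(2) - 3(0) = 4 ✓
  (2) 0 = 5 × 0, remainder 0 ✓
  (3) z² = (0)² = 0, and 0 < 36 ✓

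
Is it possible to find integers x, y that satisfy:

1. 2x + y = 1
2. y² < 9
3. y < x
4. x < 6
Yes

Take x = 1, y = -1. Substituting into each constraint:
  (1) 2(1) + (-1) = 1 ✓
  (2) y² = (-1)² = 1, and 1 < 9 ✓
  (3) -1 < 1 ✓
  (4) 1 < 6 ✓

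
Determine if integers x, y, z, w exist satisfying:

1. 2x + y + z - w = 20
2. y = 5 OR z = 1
Yes

Take x = 9, y = 0, z = 1, w = -1. Substituting into each constraint:
  (1) 2(9) + 0 + 1 + 1 = 20 ✓
  (2) z = 1, target 1 ✓ (second branch holds)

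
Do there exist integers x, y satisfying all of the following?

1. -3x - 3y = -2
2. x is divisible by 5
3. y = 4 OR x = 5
No

Even the single constraint (-3x - 3y = -2) is infeasible over the integers.

  - -3x - 3y = -2: every term on the left is divisible by 3, so the LHS ≡ 0 (mod 3), but the RHS -2 is not — no integer solution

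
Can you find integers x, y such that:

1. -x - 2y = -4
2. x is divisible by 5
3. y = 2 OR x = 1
Yes

Take x = 0, y = 2. Substituting into each constraint:
  (1) 0 - 2(2) = -4 ✓
  (2) 0 = 5 × 0, remainder 0 ✓
  (3) y = 2, target 2 ✓ (first branch holds)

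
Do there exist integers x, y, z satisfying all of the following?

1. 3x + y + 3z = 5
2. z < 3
Yes

Take x = 0, y = 5, z = 0. Substituting into each constraint:
  (1) 3(0) + 5 + 3(0) = 5 ✓
  (2) 0 < 3 ✓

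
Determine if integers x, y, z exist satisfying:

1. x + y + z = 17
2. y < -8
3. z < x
Yes

Take x = 26, y = -9, z = 0. Substituting into each constraint:
  (1) 26 + (-9) + 0 = 17 ✓
  (2) -9 < -8 ✓
  (3) 0 < 26 ✓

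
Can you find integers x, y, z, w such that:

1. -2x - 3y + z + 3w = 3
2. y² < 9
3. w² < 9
Yes

Take x = 0, y = 0, z = 0, w = 1. Substituting into each constraint:
  (1) -2(0) - 3(0) + 0 + 3(1) = 3 ✓
  (2) y² = (0)² = 0, and 0 < 9 ✓
  (3) w² = (1)² = 1, and 1 < 9 ✓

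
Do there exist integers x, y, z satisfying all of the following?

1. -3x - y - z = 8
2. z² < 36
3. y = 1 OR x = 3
Yes

Take x = 3, y = -16, z = -1. Substituting into each constraint:
  (1) -3(3) + 16 + 1 = 8 ✓
  (2) z² = (-1)² = 1, and 1 < 36 ✓
  (3) x = 3, target 3 ✓ (second branch holds)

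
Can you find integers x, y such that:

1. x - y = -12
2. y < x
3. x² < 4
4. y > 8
No

A contradictory subset is {x - y = -12, y < x}. No integer assignment can satisfy these jointly:

  - x - y = -12: is a linear equation tying the variables together
  - y < x: bounds one variable relative to another variable

From the equation, x − y = -12, i.e. x − y = -12; but x > y requires x − y ≥ 1. Contradiction.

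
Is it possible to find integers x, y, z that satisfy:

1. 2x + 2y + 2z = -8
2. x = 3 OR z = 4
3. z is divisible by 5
Yes

Take x = 3, y = -7, z = 0. Substituting into each constraint:
  (1) 2(3) + 2(-7) + 2(0) = -8 ✓
  (2) x = 3, target 3 ✓ (first branch holds)
  (3) 0 = 5 × 0, remainder 0 ✓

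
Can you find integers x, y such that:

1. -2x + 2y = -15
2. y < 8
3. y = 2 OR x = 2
No

Even the single constraint (-2x + 2y = -15) is infeasible over the integers.

  - -2x + 2y = -15: every term on the left is divisible by 2, so the LHS ≡ 0 (mod 2), but the RHS -15 is not — no integer solution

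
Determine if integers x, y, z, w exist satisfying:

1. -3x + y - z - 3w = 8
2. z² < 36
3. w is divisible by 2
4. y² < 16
Yes

Take x = -2, y = 2, z = 0, w = 0. Substituting into each constraint:
  (1) -3(-2) + 2 + 0 - 3(0) = 8 ✓
  (2) z² = (0)² = 0, and 0 < 36 ✓
  (3) 0 = 2 × 0, remainder 0 ✓
  (4) y² = (2)² = 4, and 4 < 16 ✓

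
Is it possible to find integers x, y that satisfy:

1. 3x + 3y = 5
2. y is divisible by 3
No

Even the single constraint (3x + 3y = 5) is infeasible over the integers.

  - 3x + 3y = 5: every term on the left is divisible by 3, so the LHS ≡ 0 (mod 3), but the RHS 5 is not — no integer solution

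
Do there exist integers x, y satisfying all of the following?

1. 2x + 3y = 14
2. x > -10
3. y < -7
Yes

Take x = 19, y = -8. Substituting into each constraint:
  (1) 2(19) + 3(-8) = 14 ✓
  (2) 19 > -10 ✓
  (3) -8 < -7 ✓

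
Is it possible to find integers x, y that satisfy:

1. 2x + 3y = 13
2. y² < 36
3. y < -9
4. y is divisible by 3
No

A contradictory subset is {y² < 36, y < -9}. No integer assignment can satisfy these jointly:

  - y² < 36: restricts y to |y| ≤ 5
  - y < -9: bounds one variable relative to a constant

Direct contradiction: the bounds on y require y ≥ -5 and y ≤ -10 simultaneously, which is empty.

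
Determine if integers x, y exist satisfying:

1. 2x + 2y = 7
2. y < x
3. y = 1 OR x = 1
No

Even the single constraint (2x + 2y = 7) is infeasible over the integers.

  - 2x + 2y = 7: every term on the left is divisible by 2, so the LHS ≡ 0 (mod 2), but the RHS 7 is not — no integer solution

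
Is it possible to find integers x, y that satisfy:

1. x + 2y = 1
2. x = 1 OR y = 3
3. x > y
Yes

Take x = 1, y = 0. Substituting into each constraint:
  (1) 1 + 2(0) = 1 ✓
  (2) x = 1, target 1 ✓ (first branch holds)
  (3) 1 > 0 ✓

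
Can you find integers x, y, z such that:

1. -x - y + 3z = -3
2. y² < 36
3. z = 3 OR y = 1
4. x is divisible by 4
Yes

Take x = 12, y = 0, z = 3. Substituting into each constraint:
  (1) (-12) + 0 + 3(3) = -3 ✓
  (2) y² = (0)² = 0, and 0 < 36 ✓
  (3) z = 3, target 3 ✓ (first branch holds)
  (4) 12 = 4 × 3, remainder 0 ✓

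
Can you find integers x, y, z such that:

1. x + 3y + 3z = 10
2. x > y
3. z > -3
Yes

Take x = 1, y = 0, z = 3. Substituting into each constraint:
  (1) 1 + 3(0) + 3(3) = 10 ✓
  (2) 1 > 0 ✓
  (3) 3 > -3 ✓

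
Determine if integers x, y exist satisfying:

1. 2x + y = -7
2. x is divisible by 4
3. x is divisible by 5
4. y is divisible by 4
No

A contradictory subset is {2x + y = -7, y is divisible by 4}. No integer assignment can satisfy these jointly:

  - 2x + y = -7: is a linear equation tying the variables together
  - y is divisible by 4: restricts y to multiples of 4

Modular obstruction: writing y = 4y', every remaining term of the linear equation is divisible by 2, so the left side is ≡ 0 (mod 2); but the right side -7 ≡ 1 (mod 2). No integers can satisfy it.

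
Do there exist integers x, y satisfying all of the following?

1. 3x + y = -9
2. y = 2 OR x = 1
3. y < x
Yes

Take x = 1, y = -12. Substituting into each constraint:
  (1) 3(1) + (-12) = -9 ✓
  (2) x = 1, target 1 ✓ (second branch holds)
  (3) -12 < 1 ✓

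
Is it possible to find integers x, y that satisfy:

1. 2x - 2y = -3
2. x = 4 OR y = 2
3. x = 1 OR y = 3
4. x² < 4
No

Even the single constraint (2x - 2y = -3) is infeasible over the integers.

  - 2x - 2y = -3: every term on the left is divisible by 2, so the LHS ≡ 0 (mod 2), but the RHS -3 is not — no integer solution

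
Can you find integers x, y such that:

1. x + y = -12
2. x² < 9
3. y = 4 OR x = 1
Yes

Take x = 1, y = -13. Substituting into each constraint:
  (1) 1 + (-13) = -12 ✓
  (2) x² = (1)² = 1, and 1 < 9 ✓
  (3) x = 1, target 1 ✓ (second branch holds)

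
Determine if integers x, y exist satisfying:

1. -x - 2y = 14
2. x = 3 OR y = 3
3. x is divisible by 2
Yes

Take x = -20, y = 3. Substituting into each constraint:
  (1) 20 - 2(3) = 14 ✓
  (2) y = 3, target 3 ✓ (second branch holds)
  (3) -20 = 2 × -10, remainder 0 ✓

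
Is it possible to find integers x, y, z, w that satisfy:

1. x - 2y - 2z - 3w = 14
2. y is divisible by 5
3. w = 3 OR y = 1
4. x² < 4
Yes

Take x = -1, y = 5, z = -17, w = 3. Substituting into each constraint:
  (1) (-1) - 2(5) - 2(-17) - 3(3) = 14 ✓
  (2) 5 = 5 × 1, remainder 0 ✓
  (3) w = 3, target 3 ✓ (first branch holds)
  (4) x² = (-1)² = 1, and 1 < 4 ✓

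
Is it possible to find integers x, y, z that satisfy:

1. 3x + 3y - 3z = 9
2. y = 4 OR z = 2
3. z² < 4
Yes

Take x = 0, y = 4, z = 1. Substituting into each constraint:
  (1) 3(0) + 3(4) - 3(1) = 9 ✓
  (2) y = 4, target 4 ✓ (first branch holds)
  (3) z² = (1)² = 1, and 1 < 4 ✓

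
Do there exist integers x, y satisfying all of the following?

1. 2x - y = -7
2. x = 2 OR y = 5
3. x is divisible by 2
Yes

Take x = 2, y = 11. Substituting into each constraint:
  (1) 2(2) + (-11) = -7 ✓
  (2) x = 2, target 2 ✓ (first branch holds)
  (3) 2 = 2 × 1, remainder 0 ✓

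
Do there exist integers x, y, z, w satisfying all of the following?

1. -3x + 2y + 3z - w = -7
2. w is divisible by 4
Yes

Take x = 3, y = 1, z = 0, w = 0. Substituting into each constraint:
  (1) -3(3) + 2(1) + 3(0) + 0 = -7 ✓
  (2) 0 = 4 × 0, remainder 0 ✓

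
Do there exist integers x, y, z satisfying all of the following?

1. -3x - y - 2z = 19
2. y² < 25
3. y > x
Yes

Take x = 0, y = 1, z = -10. Substituting into each constraint:
  (1) -3(0) + (-1) - 2(-10) = 19 ✓
  (2) y² = (1)² = 1, and 1 < 25 ✓
  (3) 1 > 0 ✓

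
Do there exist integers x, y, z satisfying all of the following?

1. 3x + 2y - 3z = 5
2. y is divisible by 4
Yes

Take x = -8, y = 16, z = 1. Substituting into each constraint:
  (1) 3(-8) + 2(16) - 3(1) = 5 ✓
  (2) 16 = 4 × 4, remainder 0 ✓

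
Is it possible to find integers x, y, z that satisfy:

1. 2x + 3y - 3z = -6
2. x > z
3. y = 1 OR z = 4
Yes

Take x = 6, y = -2, z = 4. Substituting into each constraint:
  (1) 2(6) + 3(-2) - 3(4) = -6 ✓
  (2) 6 > 4 ✓
  (3) z = 4, target 4 ✓ (second branch holds)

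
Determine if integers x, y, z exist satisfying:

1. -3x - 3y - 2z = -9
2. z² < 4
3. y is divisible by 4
Yes

Take x = 3, y = 0, z = 0. Substituting into each constraint:
  (1) -3(3) - 3(0) - 2(0) = -9 ✓
  (2) z² = (0)² = 0, and 0 < 4 ✓
  (3) 0 = 4 × 0, remainder 0 ✓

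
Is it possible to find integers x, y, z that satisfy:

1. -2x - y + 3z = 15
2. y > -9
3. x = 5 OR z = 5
Yes

Take x = 4, y = -8, z = 5. Substituting into each constraint:
  (1) -2(4) + 8 + 3(5) = 15 ✓
  (2) -8 > -9 ✓
  (3) z = 5, target 5 ✓ (second branch holds)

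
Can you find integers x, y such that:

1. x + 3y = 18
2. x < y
Yes

Take x = 0, y = 6. Substituting into each constraint:
  (1) 0 + 3(6) = 18 ✓
  (2) 0 < 6 ✓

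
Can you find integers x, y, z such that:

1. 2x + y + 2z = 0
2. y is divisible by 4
Yes

Take x = 0, y = 0, z = 0. Substituting into each constraint:
  (1) 2(0) + 0 + 2(0) = 0 ✓
  (2) 0 = 4 × 0, remainder 0 ✓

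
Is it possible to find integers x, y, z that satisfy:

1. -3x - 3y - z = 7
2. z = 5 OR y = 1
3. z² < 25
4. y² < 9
Yes

Take x = -4, y = 1, z = 2. Substituting into each constraint:
  (1) -3(-4) - 3(1) + (-2) = 7 ✓
  (2) y = 1, target 1 ✓ (second branch holds)
  (3) z² = (2)² = 4, and 4 < 25 ✓
  (4) y² = (1)² = 1, and 1 < 9 ✓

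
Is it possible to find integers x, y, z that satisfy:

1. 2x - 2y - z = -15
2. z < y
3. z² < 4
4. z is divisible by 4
No

A contradictory subset is {2x - 2y - z = -15, z is divisible by 4}. No integer assignment can satisfy these jointly:

  - 2x - 2y - z = -15: is a linear equation tying the variables together
  - z is divisible by 4: restricts z to multiples of 4

Modular obstruction: writing z = 4z', every remaining term of the linear equation is divisible by 2, so the left side is ≡ 0 (mod 2); but the right side -15 ≡ 1 (mod 2). No integers can satisfy it.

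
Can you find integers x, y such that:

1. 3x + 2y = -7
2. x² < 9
Yes

Take x = -1, y = -2. Substituting into each constraint:
  (1) 3(-1) + 2(-2) = -7 ✓
  (2) x² = (-1)² = 1, and 1 < 9 ✓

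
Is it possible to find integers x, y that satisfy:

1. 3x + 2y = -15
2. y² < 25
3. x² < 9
No

The full constraint system is jointly infeasible over the integers. Each constraint and what it forces:

  - 3x + 2y = -15: is a linear equation tying the variables together
  - y² < 25: restricts y to |y| ≤ 4
  - x² < 9: restricts x to |x| ≤ 2

Range argument: with x ∈ [-2, 2], y ∈ [-4, 4], the left side of the equation is at least -14, but the right side is -15 < -14. No integer solution exists.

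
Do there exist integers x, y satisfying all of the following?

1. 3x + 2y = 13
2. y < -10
Yes

Take x = 13, y = -13. Substituting into each constraint:
  (1) 3(13) + 2(-13) = 13 ✓
  (2) -13 < -10 ✓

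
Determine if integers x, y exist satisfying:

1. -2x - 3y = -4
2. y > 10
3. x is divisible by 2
Yes

Take x = -16, y = 12. Substituting into each constraint:
  (1) -2(-16) - 3(12) = -4 ✓
  (2) 12 > 10 ✓
  (3) -16 = 2 × -8, remainder 0 ✓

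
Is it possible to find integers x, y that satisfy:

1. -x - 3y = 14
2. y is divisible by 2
Yes

Take x = -14, y = 0. Substituting into each constraint:
  (1) 14 - 3(0) = 14 ✓
  (2) 0 = 2 × 0, remainder 0 ✓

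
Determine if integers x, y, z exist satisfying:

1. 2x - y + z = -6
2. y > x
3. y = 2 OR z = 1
Yes

Take x = 1, y = 2, z = -6. Substituting into each constraint:
  (1) 2(1) + (-2) + (-6) = -6 ✓
  (2) 2 > 1 ✓
  (3) y = 2, target 2 ✓ (first branch holds)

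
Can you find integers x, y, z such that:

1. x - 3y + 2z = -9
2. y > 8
Yes

Take x = 0, y = 9, z = 9. Substituting into each constraint:
  (1) 0 - 3(9) + 2(9) = -9 ✓
  (2) 9 > 8 ✓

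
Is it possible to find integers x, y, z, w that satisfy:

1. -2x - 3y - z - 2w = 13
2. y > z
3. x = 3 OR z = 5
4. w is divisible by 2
Yes

Take x = 3, y = -4, z = -7, w = 0. Substituting into each constraint:
  (1) -2(3) - 3(-4) + 7 - 2(0) = 13 ✓
  (2) -4 > -7 ✓
  (3) x = 3, target 3 ✓ (first branch holds)
  (4) 0 = 2 × 0, remainder 0 ✓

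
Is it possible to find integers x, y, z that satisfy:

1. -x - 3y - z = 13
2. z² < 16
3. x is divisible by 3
Yes

Take x = 0, y = -5, z = 2. Substituting into each constraint:
  (1) 0 - 3(-5) + (-2) = 13 ✓
  (2) z² = (2)² = 4, and 4 < 16 ✓
  (3) 0 = 3 × 0, remainder 0 ✓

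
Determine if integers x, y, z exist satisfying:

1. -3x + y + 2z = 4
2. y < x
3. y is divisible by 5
Yes

Take x = 2, y = 0, z = 5. Substituting into each constraint:
  (1) -3(2) + 0 + 2(5) = 4 ✓
  (2) 0 < 2 ✓
  (3) 0 = 5 × 0, remainder 0 ✓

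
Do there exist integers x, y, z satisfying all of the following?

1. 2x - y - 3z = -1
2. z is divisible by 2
Yes

Take x = 0, y = 1, z = 0. Substituting into each constraint:
  (1) 2(0) + (-1) - 3(0) = -1 ✓
  (2) 0 = 2 × 0, remainder 0 ✓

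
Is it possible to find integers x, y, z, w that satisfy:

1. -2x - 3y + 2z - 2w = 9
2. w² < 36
Yes

Take x = 0, y = 1, z = 6, w = 0. Substituting into each constraint:
  (1) -2(0) - 3(1) + 2(6) - 2(0) = 9 ✓
  (2) w² = (0)² = 0, and 0 < 36 ✓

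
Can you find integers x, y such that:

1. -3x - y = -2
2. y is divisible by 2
Yes

Take x = 0, y = 2. Substituting into each constraint:
  (1) -3(0) + (-2) = -2 ✓
  (2) 2 = 2 × 1, remainder 0 ✓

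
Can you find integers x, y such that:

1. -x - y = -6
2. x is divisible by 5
Yes

Take x = 0, y = 6. Substituting into each constraint:
  (1) 0 + (-6) = -6 ✓
  (2) 0 = 5 × 0, remainder 0 ✓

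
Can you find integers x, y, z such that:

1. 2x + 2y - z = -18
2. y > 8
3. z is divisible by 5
Yes

Take x = -18, y = 9, z = 0. Substituting into each constraint:
  (1) 2(-18) + 2(9) + 0 = -18 ✓
  (2) 9 > 8 ✓
  (3) 0 = 5 × 0, remainder 0 ✓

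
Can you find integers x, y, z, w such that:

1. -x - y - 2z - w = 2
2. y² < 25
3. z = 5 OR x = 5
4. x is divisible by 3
Yes

Take x = 0, y = 0, z = 5, w = -12. Substituting into each constraint:
  (1) 0 + 0 - 2(5) + 12 = 2 ✓
  (2) y² = (0)² = 0, and 0 < 25 ✓
  (3) z = 5, target 5 ✓ (first branch holds)
  (4) 0 = 3 × 0, remainder 0 ✓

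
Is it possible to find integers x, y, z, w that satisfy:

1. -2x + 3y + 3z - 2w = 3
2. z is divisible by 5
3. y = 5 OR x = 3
Yes

Take x = 0, y = 5, z = 0, w = 6. Substituting into each constraint:
  (1) -2(0) + 3(5) + 3(0) - 2(6) = 3 ✓
  (2) 0 = 5 × 0, remainder 0 ✓
  (3) y = 5, target 5 ✓ (first branch holds)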